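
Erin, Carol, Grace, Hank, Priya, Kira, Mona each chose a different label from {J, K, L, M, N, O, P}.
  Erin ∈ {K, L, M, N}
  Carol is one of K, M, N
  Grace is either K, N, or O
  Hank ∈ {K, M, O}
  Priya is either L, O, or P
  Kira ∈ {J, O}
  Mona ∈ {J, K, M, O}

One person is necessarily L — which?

Among the 7 variables, P fits only Priya (and all 7 values in {J, K, L, M, N, O, P} must be used), so Priya = P.
Among the 6 still-open variables, L fits only Erin (and all 6 values in {J, K, L, M, N, O} must be used), so Erin = L.

Erin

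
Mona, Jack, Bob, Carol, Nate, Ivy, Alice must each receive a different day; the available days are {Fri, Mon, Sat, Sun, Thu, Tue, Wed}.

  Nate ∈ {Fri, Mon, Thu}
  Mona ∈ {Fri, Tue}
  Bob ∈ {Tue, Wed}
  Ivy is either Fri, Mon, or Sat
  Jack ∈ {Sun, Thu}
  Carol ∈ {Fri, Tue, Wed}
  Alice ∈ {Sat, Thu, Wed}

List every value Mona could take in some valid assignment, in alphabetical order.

Fri, Tue

The 7 variables together cover exactly {Fri, Mon, Sat, Sun, Thu, Tue, Wed} — 7 values for 7 variables — and Sun appears only in Jack's list, so Jack = Sun.
Mona, Bob, Carol between them cover only {Fri, Tue, Wed} — a naked triple. Remove those values from Nate, Ivy, Alice.
No further eliminations apply; Mona can still be any of Fri, Tue.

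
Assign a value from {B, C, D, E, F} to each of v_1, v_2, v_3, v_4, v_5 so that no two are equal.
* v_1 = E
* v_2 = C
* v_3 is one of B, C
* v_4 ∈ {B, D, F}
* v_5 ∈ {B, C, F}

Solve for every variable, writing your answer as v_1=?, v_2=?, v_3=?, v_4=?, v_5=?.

v_1 has just one choice, so v_1 = E.
v_2's domain is down to {C}, so v_2 = C. Remove C from v_3, v_5.
That leaves v_3 = B. So v_4, v_5 can't be B.
That leaves v_5 = F. Eliminate F elsewhere: v_4.
That leaves v_4 = D.

v_1=E, v_2=C, v_3=B, v_4=D, v_5=F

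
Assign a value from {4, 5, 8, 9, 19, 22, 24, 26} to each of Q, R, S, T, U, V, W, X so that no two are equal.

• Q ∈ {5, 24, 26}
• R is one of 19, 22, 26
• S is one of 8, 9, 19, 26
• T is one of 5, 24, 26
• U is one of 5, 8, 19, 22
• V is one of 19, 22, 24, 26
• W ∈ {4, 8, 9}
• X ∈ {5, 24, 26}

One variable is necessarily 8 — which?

U

The 8 variables together cover exactly {4, 5, 8, 9, 19, 22, 24, 26} — 8 values for 8 variables — and 4 appears only in W's list, so W = 4.
The 7 still-open variables draw from only 7 values {5, 8, 9, 19, 22, 24, 26}, so each is used; only S can be 9, hence S = 9.
Among the 6 still-open variables, 8 fits only U (and all 6 values in {5, 8, 19, 22, 24, 26} must be used), so U = 8.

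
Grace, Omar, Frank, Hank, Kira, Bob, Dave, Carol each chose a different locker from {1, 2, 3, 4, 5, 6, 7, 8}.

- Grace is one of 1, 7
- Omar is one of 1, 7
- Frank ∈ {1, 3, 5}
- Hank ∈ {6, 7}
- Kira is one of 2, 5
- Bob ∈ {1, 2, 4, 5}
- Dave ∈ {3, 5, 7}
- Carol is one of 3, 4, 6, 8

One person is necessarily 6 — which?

Among the 8 variables, 8 fits only Carol (and all 8 values in {1, 2, 3, 4, 5, 6, 7, 8} must be used), so Carol = 8.
The 7 still-open variables draw from only 7 values {1, 2, 3, 4, 5, 6, 7}, so each is used; only Bob can be 4, hence Bob = 4.
Among the 6 still-open variables, 2 fits only Kira (and all 6 values in {1, 2, 3, 5, 6, 7} must be used), so Kira = 2.
The 5 still-open variables together cover exactly {1, 3, 5, 6, 7} — 5 values for 5 variables — and 6 appears only in Hank's list, so Hank = 6.

Hank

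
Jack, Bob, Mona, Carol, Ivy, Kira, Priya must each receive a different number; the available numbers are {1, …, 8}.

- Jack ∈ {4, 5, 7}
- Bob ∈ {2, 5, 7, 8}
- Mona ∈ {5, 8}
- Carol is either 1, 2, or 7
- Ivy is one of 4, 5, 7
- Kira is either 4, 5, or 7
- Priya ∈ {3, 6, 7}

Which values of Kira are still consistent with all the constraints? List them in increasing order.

4, 5, 7

Jack, Ivy, Kira share exactly the 3 values {4, 5, 7}; by pigeonhole those values go to them, so strike 4, 5, 7 from Bob, Mona, Carol, Priya.
Mona must be 8 (only option left). Eliminate 8 elsewhere: Bob.
That leaves Bob = 2. Strike 2 from Carol.
Carol's domain is down to {1}, so Carol = 1.
No further eliminations apply; Kira can still be any of 4, 5, 7.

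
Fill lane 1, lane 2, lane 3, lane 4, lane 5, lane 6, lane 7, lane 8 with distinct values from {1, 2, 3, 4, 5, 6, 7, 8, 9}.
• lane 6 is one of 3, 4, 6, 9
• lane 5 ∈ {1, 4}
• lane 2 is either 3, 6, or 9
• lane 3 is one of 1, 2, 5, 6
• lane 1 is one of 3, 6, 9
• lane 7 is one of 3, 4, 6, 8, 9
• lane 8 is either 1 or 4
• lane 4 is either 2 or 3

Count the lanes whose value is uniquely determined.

3

The 8 variables draw from only 8 values {1, 2, 3, 4, 5, 6, 8, 9}, so each is used; only lane 3 can be 5, hence lane 3 = 5.
The 7 still-open variables together cover exactly {1, 2, 3, 4, 6, 8, 9} — 7 values for 7 variables — and 2 appears only in lane 4's list, so lane 4 = 2.
The 6 still-open variables draw from only 6 values {1, 3, 4, 6, 8, 9}, so each is used; only lane 7 can be 8, hence lane 7 = 8.
The 2 variables lane 5 and lane 8 are confined to {1, 4}, which locks those values in; drop them from lane 6.
Determined: lane 3=5, lane 4=2, lane 7=8. The other lanes each still have more than one consistent value. That makes 3.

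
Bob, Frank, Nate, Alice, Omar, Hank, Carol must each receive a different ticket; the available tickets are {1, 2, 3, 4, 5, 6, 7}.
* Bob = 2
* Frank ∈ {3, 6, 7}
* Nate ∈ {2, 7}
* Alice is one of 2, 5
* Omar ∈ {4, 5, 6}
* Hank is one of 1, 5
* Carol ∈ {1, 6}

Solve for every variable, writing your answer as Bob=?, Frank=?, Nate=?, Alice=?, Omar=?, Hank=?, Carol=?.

Bob must be 2 (only option left). So Nate, Alice can't be 2.
Nate must be 7 (only option left). Eliminate 7 elsewhere: Frank.
That leaves Alice = 5. Strike 5 from Omar, Hank.
Hank has just one choice, so Hank = 1. Eliminate 1 elsewhere: Carol.
Carol has just one choice, so Carol = 6. Remove 6 from Frank, Omar.
Frank has just one choice, so Frank = 3.
Omar must be 4 (only option left).

Bob=2, Frank=3, Nate=7, Alice=5, Omar=4, Hank=1, Carol=6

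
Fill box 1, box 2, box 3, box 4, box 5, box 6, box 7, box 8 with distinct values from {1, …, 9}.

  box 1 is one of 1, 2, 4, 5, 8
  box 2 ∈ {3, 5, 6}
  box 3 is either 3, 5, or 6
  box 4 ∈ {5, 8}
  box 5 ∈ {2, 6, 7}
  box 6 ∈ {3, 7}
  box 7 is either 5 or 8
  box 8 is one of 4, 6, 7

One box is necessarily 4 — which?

The 8 variables together cover exactly {1, 2, 3, 4, 5, 6, 7, 8} — 8 values for 8 variables — and 1 appears only in box 1's list, so box 1 = 1.
The 7 still-open variables draw from only 7 values {2, 3, 4, 5, 6, 7, 8}, so each is used; only box 5 can be 2, hence box 5 = 2.
The 6 still-open variables together cover exactly {3, 4, 5, 6, 7, 8} — 6 values for 6 variables — and 4 appears only in box 8's list, so box 8 = 4.

box 8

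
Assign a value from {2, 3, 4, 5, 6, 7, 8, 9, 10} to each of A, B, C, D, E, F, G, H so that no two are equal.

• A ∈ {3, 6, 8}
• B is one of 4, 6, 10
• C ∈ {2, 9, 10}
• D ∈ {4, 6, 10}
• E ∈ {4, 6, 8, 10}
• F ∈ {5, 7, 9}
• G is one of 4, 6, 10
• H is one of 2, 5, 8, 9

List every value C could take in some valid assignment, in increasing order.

The 3 variables B, D, G are confined to {4, 6, 10}, which locks those values in; drop them from A, C, E.
That leaves E = 8. So A, H can't be 8.
That leaves A = 3.
No further eliminations apply; C can still be any of 2, 9.

2, 9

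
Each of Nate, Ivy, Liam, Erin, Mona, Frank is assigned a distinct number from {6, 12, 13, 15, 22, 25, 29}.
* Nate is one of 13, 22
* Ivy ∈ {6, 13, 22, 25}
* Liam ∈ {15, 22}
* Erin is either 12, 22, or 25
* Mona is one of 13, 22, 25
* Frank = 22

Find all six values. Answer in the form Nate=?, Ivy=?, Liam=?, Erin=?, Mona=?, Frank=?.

Nate=13, Ivy=6, Liam=15, Erin=12, Mona=25, Frank=22

Frank has just one choice, so Frank = 22. So Nate, Ivy, Liam, Erin, Mona can't be 22.
Nate's domain is down to {13}, so Nate = 13. Remove 13 from Ivy, Mona.
Liam has just one choice, so Liam = 15.
Mona has just one choice, so Mona = 25. Remove 25 from Ivy, Erin.
That leaves Ivy = 6.
Erin has just one choice, so Erin = 12.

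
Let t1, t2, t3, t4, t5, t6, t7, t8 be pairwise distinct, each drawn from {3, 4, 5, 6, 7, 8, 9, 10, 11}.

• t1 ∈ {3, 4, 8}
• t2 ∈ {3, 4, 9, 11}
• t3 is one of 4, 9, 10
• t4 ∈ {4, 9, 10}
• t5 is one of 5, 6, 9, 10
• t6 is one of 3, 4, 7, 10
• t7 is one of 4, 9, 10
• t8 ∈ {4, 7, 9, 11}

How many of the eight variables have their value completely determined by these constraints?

t3, t4, t7 share exactly the 3 values {4, 9, 10}; by pigeonhole those values go to them, so strike 4, 9, 10 from t1, t2, t5, t6, t8.
t2, t6, t8 share exactly the 3 values {3, 7, 11}; by pigeonhole those values go to them, so strike 3, 7, 11 from t1.
That leaves t1 = 8.
Determined: t1=8. The other variables each still have more than one consistent value. That makes 1.

1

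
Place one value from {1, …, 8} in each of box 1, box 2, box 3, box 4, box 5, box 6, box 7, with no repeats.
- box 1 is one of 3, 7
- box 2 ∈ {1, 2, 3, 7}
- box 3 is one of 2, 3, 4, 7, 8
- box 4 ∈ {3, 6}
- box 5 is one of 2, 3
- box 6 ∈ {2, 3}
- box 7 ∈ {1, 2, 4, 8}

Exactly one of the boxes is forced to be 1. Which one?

Among the 7 variables, 6 fits only box 4 (and all 7 values in {1, 2, 3, 4, 6, 7, 8} must be used), so box 4 = 6.
The 2 variables box 5 and box 6 are confined to {2, 3}, which locks those values in; drop them from box 1, box 2, box 3, box 7.
box 1's domain is down to {7}, so box 1 = 7. Eliminate 7 elsewhere: box 2, box 3.

box 2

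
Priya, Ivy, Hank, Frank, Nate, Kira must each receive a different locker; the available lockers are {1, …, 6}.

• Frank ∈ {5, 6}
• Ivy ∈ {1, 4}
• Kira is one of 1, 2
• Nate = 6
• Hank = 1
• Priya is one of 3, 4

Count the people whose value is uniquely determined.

6

Hank must be 1 (only option left). Strike 1 from Ivy, Kira.
Nate must be 6 (only option left). Strike 6 from Frank.
That leaves Kira = 2.
That leaves Ivy = 4. Remove 4 from Priya.
That leaves Frank = 5.
That leaves Priya = 3.
Every person is fixed: Priya=3, Ivy=4, Hank=1, Frank=5, Nate=6, Kira=2. That makes 6.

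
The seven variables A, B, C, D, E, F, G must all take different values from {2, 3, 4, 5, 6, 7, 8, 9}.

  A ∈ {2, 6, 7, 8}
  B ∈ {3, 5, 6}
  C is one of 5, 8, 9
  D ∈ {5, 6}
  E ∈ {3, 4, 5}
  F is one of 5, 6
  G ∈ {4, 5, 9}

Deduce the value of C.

D and F between them cover only {5, 6} — a naked pair. Remove those values from A, B, C, E, G.
That leaves B = 3. Remove 3 from E.
That leaves E = 4. Strike 4 from G.
G's domain is down to {9}, so G = 9. Strike 9 from C.
So C = 8.

8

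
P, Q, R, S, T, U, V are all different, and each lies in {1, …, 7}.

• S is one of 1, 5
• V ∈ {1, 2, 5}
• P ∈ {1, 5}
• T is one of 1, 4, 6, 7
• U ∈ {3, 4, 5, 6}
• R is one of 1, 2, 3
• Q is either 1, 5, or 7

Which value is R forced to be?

P and S share exactly the 2 values {1, 5}; by pigeonhole those values go to them, so strike 1, 5 from Q, R, T, U, V.
Q must be 7 (only option left). So T can't be 7.
V has just one choice, so V = 2. Strike 2 from R.
So R = 3.

3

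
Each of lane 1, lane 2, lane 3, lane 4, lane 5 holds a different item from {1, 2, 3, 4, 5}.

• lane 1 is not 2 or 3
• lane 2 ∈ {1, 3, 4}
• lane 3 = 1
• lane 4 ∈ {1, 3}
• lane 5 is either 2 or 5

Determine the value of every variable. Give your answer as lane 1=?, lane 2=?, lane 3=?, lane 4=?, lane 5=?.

lane 1=5, lane 2=4, lane 3=1, lane 4=3, lane 5=2

lane 3 has just one choice, so lane 3 = 1. Remove 1 from lane 1, lane 2, lane 4.
That leaves lane 4 = 3. Eliminate 3 elsewhere: lane 2.
lane 2's domain is down to {4}, so lane 2 = 4. Remove 4 from lane 1.
lane 1's domain is down to {5}, so lane 1 = 5. Strike 5 from lane 5.
lane 5's domain is down to {2}, so lane 5 = 2.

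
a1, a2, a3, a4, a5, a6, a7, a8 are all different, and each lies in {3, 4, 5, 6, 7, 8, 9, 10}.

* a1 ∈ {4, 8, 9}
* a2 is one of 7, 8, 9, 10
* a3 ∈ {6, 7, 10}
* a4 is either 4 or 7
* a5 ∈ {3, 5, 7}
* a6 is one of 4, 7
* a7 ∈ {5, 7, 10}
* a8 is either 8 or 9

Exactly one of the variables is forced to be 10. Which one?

a2

Among the 8 variables, 3 fits only a5 (and all 8 values in {3, 4, 5, 6, 7, 8, 9, 10} must be used), so a5 = 3.
The 7 still-open variables draw from only 7 values {4, 5, 6, 7, 8, 9, 10}, so each is used; only a7 can be 5, hence a7 = 5.
The 6 still-open variables together cover exactly {4, 6, 7, 8, 9, 10} — 6 values for 6 variables — and 6 appears only in a3's list, so a3 = 6.
The 5 still-open variables together cover exactly {4, 7, 8, 9, 10} — 5 values for 5 variables — and 10 appears only in a2's list, so a2 = 10.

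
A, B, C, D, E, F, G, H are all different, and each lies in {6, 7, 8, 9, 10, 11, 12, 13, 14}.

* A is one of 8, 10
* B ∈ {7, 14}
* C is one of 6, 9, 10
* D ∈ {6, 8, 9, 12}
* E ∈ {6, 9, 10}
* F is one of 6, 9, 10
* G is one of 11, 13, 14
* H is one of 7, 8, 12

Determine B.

C, E, F share exactly the 3 values {6, 9, 10}; by pigeonhole those values go to them, so strike 6, 9, 10 from A, D.
A's domain is down to {8}, so A = 8. Eliminate 8 elsewhere: D, H.
D must be 12 (only option left). Strike 12 from H.
H's domain is down to {7}, so H = 7. So B can't be 7.
So B = 14.

14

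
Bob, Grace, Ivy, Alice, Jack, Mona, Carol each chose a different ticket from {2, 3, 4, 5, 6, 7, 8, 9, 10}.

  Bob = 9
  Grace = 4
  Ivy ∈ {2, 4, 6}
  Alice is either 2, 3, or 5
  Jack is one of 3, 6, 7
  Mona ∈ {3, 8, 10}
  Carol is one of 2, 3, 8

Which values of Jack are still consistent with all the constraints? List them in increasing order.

3, 6, 7

Bob has just one choice, so Bob = 9.
Grace must be 4 (only option left). So Ivy can't be 4.
No further eliminations apply; Jack can still be any of 3, 6, 7.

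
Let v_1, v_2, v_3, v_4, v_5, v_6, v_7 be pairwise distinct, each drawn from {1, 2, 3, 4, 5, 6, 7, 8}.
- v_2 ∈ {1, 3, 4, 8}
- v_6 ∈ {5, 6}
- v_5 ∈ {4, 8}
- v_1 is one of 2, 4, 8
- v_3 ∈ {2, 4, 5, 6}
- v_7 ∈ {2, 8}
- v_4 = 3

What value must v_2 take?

1

v_4 must be 3 (only option left). So v_2 can't be 3.
Among the 6 still-open variables, 1 fits only v_2 (and all 6 values in {1, 2, 4, 5, 6, 8} must be used), so v_2 = 1.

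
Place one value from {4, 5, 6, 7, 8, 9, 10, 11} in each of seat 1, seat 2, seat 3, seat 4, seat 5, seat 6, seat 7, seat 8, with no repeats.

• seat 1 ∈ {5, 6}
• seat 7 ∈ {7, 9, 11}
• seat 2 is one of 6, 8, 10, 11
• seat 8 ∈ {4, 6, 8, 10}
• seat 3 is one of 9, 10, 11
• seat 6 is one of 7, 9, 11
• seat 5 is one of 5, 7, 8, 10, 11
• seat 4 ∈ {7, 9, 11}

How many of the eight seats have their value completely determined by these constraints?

2

The 8 variables draw from only 8 values {4, 5, 6, 7, 8, 9, 10, 11}, so each is used; only seat 8 can be 4, hence seat 8 = 4.
seat 4, seat 6, seat 7 between them cover only {7, 9, 11} — a naked triple. Remove those values from seat 2, seat 3, seat 5.
seat 3 has just one choice, so seat 3 = 10. Strike 10 from seat 2, seat 5.
Determined: seat 3=10, seat 8=4. The other seats each still have more than one consistent value. That makes 2.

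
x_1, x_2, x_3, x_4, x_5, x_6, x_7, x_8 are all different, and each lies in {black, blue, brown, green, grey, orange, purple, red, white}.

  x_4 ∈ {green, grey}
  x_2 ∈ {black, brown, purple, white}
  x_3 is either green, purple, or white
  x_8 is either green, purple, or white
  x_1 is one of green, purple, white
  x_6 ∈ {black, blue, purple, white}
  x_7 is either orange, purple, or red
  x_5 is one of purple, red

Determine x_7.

orange

The 3 variables x_1, x_3, x_8 are confined to {green, purple, white}, which locks those values in; drop them from x_2, x_4, x_5, x_6, x_7.
x_4 has just one choice, so x_4 = grey.
x_5 has just one choice, so x_5 = red. Strike red from x_7.
So x_7 = orange.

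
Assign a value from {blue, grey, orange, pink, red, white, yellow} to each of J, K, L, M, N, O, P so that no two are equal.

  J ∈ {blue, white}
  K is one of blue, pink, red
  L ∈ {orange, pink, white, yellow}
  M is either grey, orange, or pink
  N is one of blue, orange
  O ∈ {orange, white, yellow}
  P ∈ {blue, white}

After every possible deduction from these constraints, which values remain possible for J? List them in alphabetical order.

The 7 variables draw from only 7 values {blue, grey, orange, pink, red, white, yellow}, so each is used; only M can be grey, hence M = grey.
The 6 still-open variables together cover exactly {blue, orange, pink, red, white, yellow} — 6 values for 6 variables — and red appears only in K's list, so K = red.
The 5 still-open variables together cover exactly {blue, orange, pink, white, yellow} — 5 values for 5 variables — and pink appears only in L's list, so L = pink.
Among the 4 still-open variables, yellow fits only O (and all 4 values in {blue, orange, white, yellow} must be used), so O = yellow.
The 3 still-open variables draw from only 3 values {blue, orange, white}, so each is used; only N can be orange, hence N = orange.
No further eliminations apply; J can still be any of blue, white.

blue, white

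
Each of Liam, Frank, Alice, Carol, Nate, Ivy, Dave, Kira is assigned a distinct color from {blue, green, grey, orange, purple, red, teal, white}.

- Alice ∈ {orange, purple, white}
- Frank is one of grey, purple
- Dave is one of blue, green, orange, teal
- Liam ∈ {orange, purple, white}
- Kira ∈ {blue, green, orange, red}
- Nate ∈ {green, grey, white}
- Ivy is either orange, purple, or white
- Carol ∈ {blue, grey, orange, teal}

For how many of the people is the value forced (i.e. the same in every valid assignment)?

Among the 8 variables, red fits only Kira (and all 8 values in {blue, green, grey, orange, purple, red, teal, white} must be used), so Kira = red.
Liam, Alice, Ivy between them cover only {orange, purple, white} — a naked triple. Remove those values from Frank, Carol, Nate, Dave.
Frank has just one choice, so Frank = grey. Remove grey from Carol, Nate.
Nate must be green (only option left). Strike green from Dave.
Determined: Frank=grey, Nate=green, Kira=red. The other people each still have more than one consistent value. That makes 3.

3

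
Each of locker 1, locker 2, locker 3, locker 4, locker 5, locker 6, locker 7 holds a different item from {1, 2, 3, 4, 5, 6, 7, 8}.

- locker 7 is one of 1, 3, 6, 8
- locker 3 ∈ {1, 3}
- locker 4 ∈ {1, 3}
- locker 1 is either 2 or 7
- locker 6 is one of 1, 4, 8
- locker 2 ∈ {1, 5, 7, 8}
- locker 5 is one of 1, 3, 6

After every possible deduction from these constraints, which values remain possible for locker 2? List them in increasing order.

5, 7

locker 3 and locker 4 between them cover only {1, 3} — a naked pair. Remove those values from locker 2, locker 5, locker 6, locker 7.
That leaves locker 5 = 6. Eliminate 6 elsewhere: locker 7.
locker 7 has just one choice, so locker 7 = 8. Strike 8 from locker 2, locker 6.
That leaves locker 6 = 4.
No further eliminations apply; locker 2 can still be any of 5, 7.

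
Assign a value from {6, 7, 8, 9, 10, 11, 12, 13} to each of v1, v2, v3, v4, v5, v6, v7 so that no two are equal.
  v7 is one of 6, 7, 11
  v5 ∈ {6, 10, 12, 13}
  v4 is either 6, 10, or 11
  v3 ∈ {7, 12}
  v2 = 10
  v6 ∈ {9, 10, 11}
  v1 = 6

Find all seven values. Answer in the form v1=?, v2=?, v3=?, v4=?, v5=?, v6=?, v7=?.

v1 has just one choice, so v1 = 6. Eliminate 6 elsewhere: v4, v5, v7.
v2 must be 10 (only option left). Eliminate 10 elsewhere: v4, v5, v6.
v4 must be 11 (only option left). So v6, v7 can't be 11.
v6 must be 9 (only option left).
v7's domain is down to {7}, so v7 = 7. Strike 7 from v3.
v3's domain is down to {12}, so v3 = 12. So v5 can't be 12.
That leaves v5 = 13.

v1=6, v2=10, v3=12, v4=11, v5=13, v6=9, v7=7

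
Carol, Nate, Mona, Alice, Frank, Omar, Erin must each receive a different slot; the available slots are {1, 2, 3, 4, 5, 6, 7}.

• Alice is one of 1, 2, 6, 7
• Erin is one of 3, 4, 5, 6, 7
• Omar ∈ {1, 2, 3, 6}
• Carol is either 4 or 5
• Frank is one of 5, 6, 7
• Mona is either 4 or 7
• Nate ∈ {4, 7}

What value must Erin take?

3

Nate and Mona between them cover only {4, 7} — a naked pair. Remove those values from Carol, Alice, Frank, Erin.
Carol has just one choice, so Carol = 5. So Frank, Erin can't be 5.
That leaves Frank = 6. So Alice, Omar, Erin can't be 6.
So Erin = 3.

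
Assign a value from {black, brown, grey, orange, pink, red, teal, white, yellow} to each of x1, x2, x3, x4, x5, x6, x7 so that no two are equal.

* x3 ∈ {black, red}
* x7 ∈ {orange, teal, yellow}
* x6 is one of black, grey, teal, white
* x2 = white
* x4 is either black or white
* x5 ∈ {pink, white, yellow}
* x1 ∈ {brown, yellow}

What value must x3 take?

red

x2 has just one choice, so x2 = white. Remove white from x4, x5, x6.
x4 must be black (only option left). Strike black from x3, x6.
So x3 = red.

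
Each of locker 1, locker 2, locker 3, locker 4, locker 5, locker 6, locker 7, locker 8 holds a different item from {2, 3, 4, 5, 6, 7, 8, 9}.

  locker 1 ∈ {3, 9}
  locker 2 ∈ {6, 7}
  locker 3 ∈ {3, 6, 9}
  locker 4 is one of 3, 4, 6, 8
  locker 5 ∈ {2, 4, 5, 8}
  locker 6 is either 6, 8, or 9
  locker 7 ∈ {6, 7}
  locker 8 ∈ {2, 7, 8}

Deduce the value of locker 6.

The 8 variables together cover exactly {2, 3, 4, 5, 6, 7, 8, 9} — 8 values for 8 variables — and 5 appears only in locker 5's list, so locker 5 = 5.
Among the 7 still-open variables, 2 fits only locker 8 (and all 7 values in {2, 3, 4, 6, 7, 8, 9} must be used), so locker 8 = 2.
The 6 still-open variables draw from only 6 values {3, 4, 6, 7, 8, 9}, so each is used; only locker 4 can be 4, hence locker 4 = 4.
Among the 5 still-open variables, 8 fits only locker 6 (and all 5 values in {3, 6, 7, 8, 9} must be used), so locker 6 = 8.

8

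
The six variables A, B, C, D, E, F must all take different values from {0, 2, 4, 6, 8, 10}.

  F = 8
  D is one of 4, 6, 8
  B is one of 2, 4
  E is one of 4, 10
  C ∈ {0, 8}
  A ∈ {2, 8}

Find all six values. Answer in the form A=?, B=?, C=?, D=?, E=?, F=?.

F's domain is down to {8}, so F = 8. Strike 8 from A, C, D.
A has just one choice, so A = 2. Strike 2 from B.
B must be 4 (only option left). Eliminate 4 elsewhere: D, E.
C's domain is down to {0}, so C = 0.
D's domain is down to {6}, so D = 6.
E must be 10 (only option left).

A=2, B=4, C=0, D=6, E=10, F=8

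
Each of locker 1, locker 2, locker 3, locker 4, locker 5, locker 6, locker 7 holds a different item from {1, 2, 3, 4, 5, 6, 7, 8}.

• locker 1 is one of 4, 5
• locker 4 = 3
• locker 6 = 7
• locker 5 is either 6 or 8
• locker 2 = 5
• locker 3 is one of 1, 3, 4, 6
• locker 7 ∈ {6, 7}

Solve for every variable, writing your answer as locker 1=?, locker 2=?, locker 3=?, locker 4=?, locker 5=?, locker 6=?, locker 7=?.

locker 2's domain is down to {5}, so locker 2 = 5. Eliminate 5 elsewhere: locker 1.
That leaves locker 4 = 3. Strike 3 from locker 3.
That leaves locker 6 = 7. Remove 7 from locker 7.
locker 7 has just one choice, so locker 7 = 6. Remove 6 from locker 3, locker 5.
locker 1's domain is down to {4}, so locker 1 = 4. Remove 4 from locker 3.
locker 3 must be 1 (only option left).
locker 5 must be 8 (only option left).

locker 1=4, locker 2=5, locker 3=1, locker 4=3, locker 5=8, locker 6=7, locker 7=6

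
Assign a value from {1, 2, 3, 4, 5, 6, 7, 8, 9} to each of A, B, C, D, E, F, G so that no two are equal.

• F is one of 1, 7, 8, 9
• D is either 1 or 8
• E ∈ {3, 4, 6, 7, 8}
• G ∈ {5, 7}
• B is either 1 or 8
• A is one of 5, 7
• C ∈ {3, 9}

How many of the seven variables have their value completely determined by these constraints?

A and G share exactly the 2 values {5, 7}; by pigeonhole those values go to them, so strike 5, 7 from E, F.
B and D between them cover only {1, 8} — a naked pair. Remove those values from E, F.
F's domain is down to {9}, so F = 9. Eliminate 9 elsewhere: C.
C has just one choice, so C = 3. Eliminate 3 elsewhere: E.
Determined: C=3, F=9. The other variables each still have more than one consistent value. That makes 2.

2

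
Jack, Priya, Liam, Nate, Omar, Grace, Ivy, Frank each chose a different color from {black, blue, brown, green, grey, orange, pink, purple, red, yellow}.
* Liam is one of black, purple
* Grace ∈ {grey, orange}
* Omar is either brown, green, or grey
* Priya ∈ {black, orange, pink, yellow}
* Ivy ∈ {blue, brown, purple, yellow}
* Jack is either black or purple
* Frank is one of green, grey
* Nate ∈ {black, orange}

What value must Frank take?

Jack and Liam between them cover only {black, purple} — a naked pair. Remove those values from Priya, Nate, Ivy.
That leaves Nate = orange. Strike orange from Priya, Grace.
Grace must be grey (only option left). So Omar, Frank can't be grey.
So Frank = green.

green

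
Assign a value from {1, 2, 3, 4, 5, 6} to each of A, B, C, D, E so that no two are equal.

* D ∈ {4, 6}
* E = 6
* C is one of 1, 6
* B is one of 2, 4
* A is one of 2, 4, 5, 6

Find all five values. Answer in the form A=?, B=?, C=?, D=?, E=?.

A=5, B=2, C=1, D=4, E=6

E has just one choice, so E = 6. Eliminate 6 elsewhere: A, C, D.
C's domain is down to {1}, so C = 1.
That leaves D = 4. So A, B can't be 4.
That leaves B = 2. So A can't be 2.
A's domain is down to {5}, so A = 5.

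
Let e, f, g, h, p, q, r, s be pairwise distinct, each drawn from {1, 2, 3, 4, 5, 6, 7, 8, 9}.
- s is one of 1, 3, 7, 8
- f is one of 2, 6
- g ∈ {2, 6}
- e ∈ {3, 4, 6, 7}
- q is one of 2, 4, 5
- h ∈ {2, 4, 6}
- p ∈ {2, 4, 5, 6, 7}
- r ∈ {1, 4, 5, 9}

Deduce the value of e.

f and g share exactly the 2 values {2, 6}; by pigeonhole those values go to them, so strike 2, 6 from e, h, p, q.
h must be 4 (only option left). Strike 4 from e, p, q, r.
q has just one choice, so q = 5. Strike 5 from p, r.
p's domain is down to {7}, so p = 7. Eliminate 7 elsewhere: e, s.
So e = 3.

3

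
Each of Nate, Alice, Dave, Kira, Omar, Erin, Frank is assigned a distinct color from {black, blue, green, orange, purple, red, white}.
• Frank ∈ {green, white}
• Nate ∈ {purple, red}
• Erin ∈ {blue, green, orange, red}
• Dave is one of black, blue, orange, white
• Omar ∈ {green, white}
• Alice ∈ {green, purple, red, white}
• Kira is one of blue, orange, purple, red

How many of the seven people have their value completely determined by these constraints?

1

The 7 variables together cover exactly {black, blue, green, orange, purple, red, white} — 7 values for 7 variables — and black appears only in Dave's list, so Dave = black.
The 2 variables Omar and Frank are confined to {green, white}, which locks those values in; drop them from Alice, Erin.
The 2 variables Nate and Alice are confined to {purple, red}, which locks those values in; drop them from Kira, Erin.
Determined: Dave=black. The other people each still have more than one consistent value. That makes 1.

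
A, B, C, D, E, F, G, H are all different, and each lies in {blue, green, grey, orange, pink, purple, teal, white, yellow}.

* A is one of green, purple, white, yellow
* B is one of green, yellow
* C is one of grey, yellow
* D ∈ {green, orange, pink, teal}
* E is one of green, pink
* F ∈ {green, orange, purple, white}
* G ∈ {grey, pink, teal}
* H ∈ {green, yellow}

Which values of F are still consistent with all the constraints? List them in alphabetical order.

The 2 variables B and H are confined to {green, yellow}, which locks those values in; drop them from A, C, D, E, F.
C must be grey (only option left). Remove grey from G.
E has just one choice, so E = pink. Remove pink from D, G.
G must be teal (only option left). Eliminate teal elsewhere: D.
D's domain is down to {orange}, so D = orange. So F can't be orange.
No further eliminations apply; F can still be any of purple, white.

purple, white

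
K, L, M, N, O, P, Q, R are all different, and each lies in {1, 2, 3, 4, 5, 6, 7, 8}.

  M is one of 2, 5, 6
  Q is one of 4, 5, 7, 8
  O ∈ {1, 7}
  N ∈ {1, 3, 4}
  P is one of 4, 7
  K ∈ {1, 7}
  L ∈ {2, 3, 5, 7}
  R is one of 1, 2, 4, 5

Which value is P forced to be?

The 8 variables draw from only 8 values {1, 2, 3, 4, 5, 6, 7, 8}, so each is used; only M can be 6, hence M = 6.
The 7 still-open variables draw from only 7 values {1, 2, 3, 4, 5, 7, 8}, so each is used; only Q can be 8, hence Q = 8.
K and O share exactly the 2 values {1, 7}; by pigeonhole those values go to them, so strike 1, 7 from L, N, P, R.
So P = 4.

4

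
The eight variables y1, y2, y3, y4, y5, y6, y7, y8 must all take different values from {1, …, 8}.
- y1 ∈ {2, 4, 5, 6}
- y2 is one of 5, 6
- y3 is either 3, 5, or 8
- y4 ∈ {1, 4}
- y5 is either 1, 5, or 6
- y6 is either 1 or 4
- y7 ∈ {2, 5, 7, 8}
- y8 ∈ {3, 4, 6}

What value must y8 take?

The 8 variables draw from only 8 values {1, 2, 3, 4, 5, 6, 7, 8}, so each is used; only y7 can be 7, hence y7 = 7.
Among the 7 still-open variables, 2 fits only y1 (and all 7 values in {1, 2, 3, 4, 5, 6, 8} must be used), so y1 = 2.
The 6 still-open variables together cover exactly {1, 3, 4, 5, 6, 8} — 6 values for 6 variables — and 8 appears only in y3's list, so y3 = 8.
Among the 5 still-open variables, 3 fits only y8 (and all 5 values in {1, 3, 4, 5, 6} must be used), so y8 = 3.

3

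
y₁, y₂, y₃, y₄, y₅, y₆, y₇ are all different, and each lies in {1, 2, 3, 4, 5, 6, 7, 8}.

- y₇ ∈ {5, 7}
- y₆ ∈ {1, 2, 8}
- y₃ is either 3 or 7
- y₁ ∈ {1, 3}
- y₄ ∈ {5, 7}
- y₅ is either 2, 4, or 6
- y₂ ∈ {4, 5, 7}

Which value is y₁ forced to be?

1

y₄ and y₇ between them cover only {5, 7} — a naked pair. Remove those values from y₂, y₃.
y₂ must be 4 (only option left). So y₅ can't be 4.
y₃'s domain is down to {3}, so y₃ = 3. So y₁ can't be 3.
So y₁ = 1.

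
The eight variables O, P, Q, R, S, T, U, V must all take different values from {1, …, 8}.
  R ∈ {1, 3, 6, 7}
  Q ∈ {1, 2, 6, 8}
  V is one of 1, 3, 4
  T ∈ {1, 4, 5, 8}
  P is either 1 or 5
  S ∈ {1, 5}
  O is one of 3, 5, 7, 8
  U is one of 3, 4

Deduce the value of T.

8

Among the 8 variables, 2 fits only Q (and all 8 values in {1, 2, 3, 4, 5, 6, 7, 8} must be used), so Q = 2.
Among the 7 still-open variables, 6 fits only R (and all 7 values in {1, 3, 4, 5, 6, 7, 8} must be used), so R = 6.
The 6 still-open variables together cover exactly {1, 3, 4, 5, 7, 8} — 6 values for 6 variables — and 7 appears only in O's list, so O = 7.
Among the 5 still-open variables, 8 fits only T (and all 5 values in {1, 3, 4, 5, 8} must be used), so T = 8.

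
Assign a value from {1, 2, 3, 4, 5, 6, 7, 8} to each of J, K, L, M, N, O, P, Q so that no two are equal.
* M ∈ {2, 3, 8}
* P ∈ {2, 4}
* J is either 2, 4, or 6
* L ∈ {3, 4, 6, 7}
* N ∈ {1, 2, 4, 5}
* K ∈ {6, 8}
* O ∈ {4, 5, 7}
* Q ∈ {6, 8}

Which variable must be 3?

M

The 8 variables draw from only 8 values {1, 2, 3, 4, 5, 6, 7, 8}, so each is used; only N can be 1, hence N = 1.
Among the 7 still-open variables, 5 fits only O (and all 7 values in {2, 3, 4, 5, 6, 7, 8} must be used), so O = 5.
The 6 still-open variables together cover exactly {2, 3, 4, 6, 7, 8} — 6 values for 6 variables — and 7 appears only in L's list, so L = 7.
The 5 still-open variables draw from only 5 values {2, 3, 4, 6, 8}, so each is used; only M can be 3, hence M = 3.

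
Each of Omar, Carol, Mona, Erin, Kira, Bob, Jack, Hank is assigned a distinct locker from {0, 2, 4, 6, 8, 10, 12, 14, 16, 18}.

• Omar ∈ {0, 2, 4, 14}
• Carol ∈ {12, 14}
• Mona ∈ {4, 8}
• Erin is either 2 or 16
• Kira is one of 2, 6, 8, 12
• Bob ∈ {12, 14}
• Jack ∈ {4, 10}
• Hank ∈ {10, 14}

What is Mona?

Carol and Bob between them cover only {12, 14} — a naked pair. Remove those values from Omar, Kira, Hank.
Hank has just one choice, so Hank = 10. Strike 10 from Jack.
Jack has just one choice, so Jack = 4. Eliminate 4 elsewhere: Omar, Mona.
So Mona = 8.

8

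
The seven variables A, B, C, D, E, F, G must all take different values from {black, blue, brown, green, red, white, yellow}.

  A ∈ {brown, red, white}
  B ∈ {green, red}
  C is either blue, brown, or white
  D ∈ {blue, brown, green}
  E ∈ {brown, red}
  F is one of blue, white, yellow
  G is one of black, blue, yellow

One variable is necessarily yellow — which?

The 7 variables draw from only 7 values {black, blue, brown, green, red, white, yellow}, so each is used; only G can be black, hence G = black.
Among the 6 still-open variables, yellow fits only F (and all 6 values in {blue, brown, green, red, white, yellow} must be used), so F = yellow.

F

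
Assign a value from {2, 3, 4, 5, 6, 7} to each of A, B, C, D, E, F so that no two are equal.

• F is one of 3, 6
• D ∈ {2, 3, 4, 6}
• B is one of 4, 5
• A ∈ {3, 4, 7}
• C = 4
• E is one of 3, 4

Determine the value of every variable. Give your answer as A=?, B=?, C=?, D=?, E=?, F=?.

C has just one choice, so C = 4. Strike 4 from A, B, D, E.
That leaves E = 3. So A, D, F can't be 3.
F's domain is down to {6}, so F = 6. Remove 6 from D.
A's domain is down to {7}, so A = 7.
That leaves B = 5.
D's domain is down to {2}, so D = 2.

A=7, B=5, C=4, D=2, E=3, F=6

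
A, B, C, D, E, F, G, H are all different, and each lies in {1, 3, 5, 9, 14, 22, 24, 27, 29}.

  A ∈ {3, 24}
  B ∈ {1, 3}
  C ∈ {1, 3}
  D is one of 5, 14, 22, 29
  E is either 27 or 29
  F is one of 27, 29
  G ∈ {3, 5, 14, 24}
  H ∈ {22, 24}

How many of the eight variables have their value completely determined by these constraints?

B and C between them cover only {1, 3} — a naked pair. Remove those values from A, G.
A has just one choice, so A = 24. Eliminate 24 elsewhere: G, H.
H must be 22 (only option left). Eliminate 22 elsewhere: D.
E and F between them cover only {27, 29} — a naked pair. Remove those values from D.
Determined: A=24, H=22. The other variables each still have more than one consistent value. That makes 2.

2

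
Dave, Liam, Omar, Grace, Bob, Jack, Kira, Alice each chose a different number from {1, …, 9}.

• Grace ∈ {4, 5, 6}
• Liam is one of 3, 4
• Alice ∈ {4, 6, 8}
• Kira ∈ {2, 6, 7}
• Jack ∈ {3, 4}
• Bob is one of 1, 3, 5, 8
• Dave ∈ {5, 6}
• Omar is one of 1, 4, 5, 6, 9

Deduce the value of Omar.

Liam and Jack between them cover only {3, 4} — a naked pair. Remove those values from Omar, Grace, Bob, Alice.
Dave and Grace share exactly the 2 values {5, 6}; by pigeonhole those values go to them, so strike 5, 6 from Omar, Bob, Kira, Alice.
Alice must be 8 (only option left). So Bob can't be 8.
Bob's domain is down to {1}, so Bob = 1. Eliminate 1 elsewhere: Omar.
So Omar = 9.

9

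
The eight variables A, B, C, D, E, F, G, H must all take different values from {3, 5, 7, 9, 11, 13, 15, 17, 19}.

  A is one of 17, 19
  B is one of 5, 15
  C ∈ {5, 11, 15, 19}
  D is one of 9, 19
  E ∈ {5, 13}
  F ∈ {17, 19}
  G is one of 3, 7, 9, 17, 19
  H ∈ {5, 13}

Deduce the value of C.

11

A and F share exactly the 2 values {17, 19}; by pigeonhole those values go to them, so strike 17, 19 from C, D, G.
D must be 9 (only option left). Eliminate 9 elsewhere: G.
E and H share exactly the 2 values {5, 13}; by pigeonhole those values go to them, so strike 5, 13 from B, C.
B has just one choice, so B = 15. Eliminate 15 elsewhere: C.
So C = 11.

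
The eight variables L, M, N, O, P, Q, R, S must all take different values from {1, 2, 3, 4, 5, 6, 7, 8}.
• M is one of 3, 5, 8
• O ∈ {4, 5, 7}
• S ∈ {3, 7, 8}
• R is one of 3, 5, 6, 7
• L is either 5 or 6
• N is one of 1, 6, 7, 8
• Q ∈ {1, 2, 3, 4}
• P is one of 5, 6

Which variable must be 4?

O

The 8 variables draw from only 8 values {1, 2, 3, 4, 5, 6, 7, 8}, so each is used; only Q can be 2, hence Q = 2.
The 7 still-open variables together cover exactly {1, 3, 4, 5, 6, 7, 8} — 7 values for 7 variables — and 1 appears only in N's list, so N = 1.
The 6 still-open variables draw from only 6 values {3, 4, 5, 6, 7, 8}, so each is used; only O can be 4, hence O = 4.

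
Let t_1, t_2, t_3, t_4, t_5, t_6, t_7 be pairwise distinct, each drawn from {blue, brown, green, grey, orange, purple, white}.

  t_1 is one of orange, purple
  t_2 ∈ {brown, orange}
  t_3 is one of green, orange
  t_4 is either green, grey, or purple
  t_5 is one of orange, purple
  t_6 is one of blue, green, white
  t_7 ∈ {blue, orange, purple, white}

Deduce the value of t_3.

green

The 7 variables draw from only 7 values {blue, brown, green, grey, orange, purple, white}, so each is used; only t_2 can be brown, hence t_2 = brown.
The 6 still-open variables together cover exactly {blue, green, grey, orange, purple, white} — 6 values for 6 variables — and grey appears only in t_4's list, so t_4 = grey.
t_1 and t_5 between them cover only {orange, purple} — a naked pair. Remove those values from t_3, t_7.
So t_3 = green.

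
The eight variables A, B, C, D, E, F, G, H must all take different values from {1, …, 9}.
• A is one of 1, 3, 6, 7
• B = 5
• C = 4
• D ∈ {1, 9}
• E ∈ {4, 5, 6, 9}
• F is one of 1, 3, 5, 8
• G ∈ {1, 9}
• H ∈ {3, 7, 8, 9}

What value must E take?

B must be 5 (only option left). Remove 5 from E, F.
C's domain is down to {4}, so C = 4. So E can't be 4.
D and G between them cover only {1, 9} — a naked pair. Remove those values from A, E, F, H.
So E = 6.

6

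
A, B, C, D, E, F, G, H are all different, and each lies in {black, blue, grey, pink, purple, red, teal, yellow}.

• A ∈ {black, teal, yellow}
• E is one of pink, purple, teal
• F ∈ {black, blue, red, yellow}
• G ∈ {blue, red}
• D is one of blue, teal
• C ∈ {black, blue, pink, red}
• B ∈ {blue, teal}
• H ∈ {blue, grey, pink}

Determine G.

The 8 variables together cover exactly {black, blue, grey, pink, purple, red, teal, yellow} — 8 values for 8 variables — and grey appears only in H's list, so H = grey.
The 7 still-open variables draw from only 7 values {black, blue, pink, purple, red, teal, yellow}, so each is used; only E can be purple, hence E = purple.
Among the 6 still-open variables, pink fits only C (and all 6 values in {black, blue, pink, red, teal, yellow} must be used), so C = pink.
B and D share exactly the 2 values {blue, teal}; by pigeonhole those values go to them, so strike blue, teal from A, F, G.
So G = red.

red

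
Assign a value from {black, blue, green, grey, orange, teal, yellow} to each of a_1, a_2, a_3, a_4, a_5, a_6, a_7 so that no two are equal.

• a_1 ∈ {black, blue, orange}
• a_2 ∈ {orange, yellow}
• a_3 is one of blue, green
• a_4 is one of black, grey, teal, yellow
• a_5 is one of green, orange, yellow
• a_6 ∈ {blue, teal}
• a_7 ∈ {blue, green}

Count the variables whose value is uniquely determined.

3

The 7 variables draw from only 7 values {black, blue, green, grey, orange, teal, yellow}, so each is used; only a_4 can be grey, hence a_4 = grey.
The 6 still-open variables together cover exactly {black, blue, green, orange, teal, yellow} — 6 values for 6 variables — and black appears only in a_1's list, so a_1 = black.
Among the 5 still-open variables, teal fits only a_6 (and all 5 values in {blue, green, orange, teal, yellow} must be used), so a_6 = teal.
The 2 variables a_3 and a_7 are confined to {blue, green}, which locks those values in; drop them from a_5.
Determined: a_1=black, a_4=grey, a_6=teal. The other variables each still have more than one consistent value. That makes 3.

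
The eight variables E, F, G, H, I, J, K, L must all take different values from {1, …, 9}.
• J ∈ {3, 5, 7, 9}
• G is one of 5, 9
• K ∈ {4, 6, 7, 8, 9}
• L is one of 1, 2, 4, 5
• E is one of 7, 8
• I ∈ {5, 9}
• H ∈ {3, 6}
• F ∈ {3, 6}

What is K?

4

F and H share exactly the 2 values {3, 6}; by pigeonhole those values go to them, so strike 3, 6 from J, K.
The 2 variables G and I are confined to {5, 9}, which locks those values in; drop them from J, K, L.
J's domain is down to {7}, so J = 7. Remove 7 from E, K.
That leaves E = 8. Eliminate 8 elsewhere: K.
So K = 4.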